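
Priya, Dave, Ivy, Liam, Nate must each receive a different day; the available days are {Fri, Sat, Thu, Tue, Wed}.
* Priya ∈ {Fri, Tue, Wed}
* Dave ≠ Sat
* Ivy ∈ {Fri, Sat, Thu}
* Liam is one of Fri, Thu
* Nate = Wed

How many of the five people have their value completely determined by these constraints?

Nate's domain is down to {Wed}, so Nate = Wed. Strike Wed from Priya, Dave.
Among the 4 still-open variables, Sat fits only Ivy (and all 4 values in {Fri, Sat, Thu, Tue} must be used), so Ivy = Sat.
Determined: Ivy=Sat, Nate=Wed. The other people each still have more than one consistent value. That makes 2.

2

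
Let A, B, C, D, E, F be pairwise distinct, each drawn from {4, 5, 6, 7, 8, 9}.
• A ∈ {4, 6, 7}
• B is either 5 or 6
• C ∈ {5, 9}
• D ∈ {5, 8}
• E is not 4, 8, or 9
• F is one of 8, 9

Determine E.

7

The 6 variables together cover exactly {4, 5, 6, 7, 8, 9} — 6 values for 6 variables — and 4 appears only in A's list, so A = 4.
The 5 still-open variables together cover exactly {5, 6, 7, 8, 9} — 5 values for 5 variables — and 7 appears only in E's list, so E = 7.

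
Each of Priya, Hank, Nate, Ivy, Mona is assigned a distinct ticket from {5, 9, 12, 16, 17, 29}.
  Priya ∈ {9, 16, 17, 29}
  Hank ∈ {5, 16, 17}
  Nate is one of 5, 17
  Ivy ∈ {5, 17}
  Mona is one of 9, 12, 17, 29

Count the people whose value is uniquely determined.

Nate and Ivy share exactly the 2 values {5, 17}; by pigeonhole those values go to them, so strike 5, 17 from Priya, Hank, Mona.
Hank's domain is down to {16}, so Hank = 16. Eliminate 16 elsewhere: Priya.
Determined: Hank=16. The other people each still have more than one consistent value. That makes 1.

1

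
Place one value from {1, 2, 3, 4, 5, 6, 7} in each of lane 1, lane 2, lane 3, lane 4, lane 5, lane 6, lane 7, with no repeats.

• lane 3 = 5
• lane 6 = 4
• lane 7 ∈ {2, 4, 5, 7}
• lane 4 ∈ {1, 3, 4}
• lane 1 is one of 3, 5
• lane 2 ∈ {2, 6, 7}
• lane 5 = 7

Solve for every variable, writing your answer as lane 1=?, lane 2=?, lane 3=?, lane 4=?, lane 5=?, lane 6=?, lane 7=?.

lane 3 has just one choice, so lane 3 = 5. So lane 1, lane 7 can't be 5.
lane 5 has just one choice, so lane 5 = 7. Strike 7 from lane 2, lane 7.
lane 6 must be 4 (only option left). Strike 4 from lane 4, lane 7.
That leaves lane 7 = 2. So lane 2 can't be 2.
lane 1 has just one choice, so lane 1 = 3. Strike 3 from lane 4.
That leaves lane 2 = 6.
lane 4 must be 1 (only option left).

lane 1=3, lane 2=6, lane 3=5, lane 4=1, lane 5=7, lane 6=4, lane 7=2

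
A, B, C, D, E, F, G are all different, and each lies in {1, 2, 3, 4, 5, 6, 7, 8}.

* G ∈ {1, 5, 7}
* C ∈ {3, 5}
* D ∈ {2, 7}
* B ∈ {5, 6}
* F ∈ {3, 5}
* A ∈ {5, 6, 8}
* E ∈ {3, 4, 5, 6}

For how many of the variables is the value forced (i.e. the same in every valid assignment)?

C and F between them cover only {3, 5} — a naked pair. Remove those values from A, B, E, G.
B's domain is down to {6}, so B = 6. Remove 6 from A, E.
E's domain is down to {4}, so E = 4.
A's domain is down to {8}, so A = 8.
Determined: A=8, B=6, E=4. The other variables each still have more than one consistent value. That makes 3.

3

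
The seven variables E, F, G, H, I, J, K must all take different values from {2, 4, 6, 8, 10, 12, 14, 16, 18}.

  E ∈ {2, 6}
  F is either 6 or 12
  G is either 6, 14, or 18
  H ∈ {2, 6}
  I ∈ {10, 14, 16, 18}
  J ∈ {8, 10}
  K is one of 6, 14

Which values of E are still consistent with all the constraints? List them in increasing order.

The 2 variables E and H are confined to {2, 6}, which locks those values in; drop them from F, G, K.
F's domain is down to {12}, so F = 12.
K's domain is down to {14}, so K = 14. Remove 14 from G, I.
G has just one choice, so G = 18. Strike 18 from I.
No further eliminations apply; E can still be any of 2, 6.

2, 6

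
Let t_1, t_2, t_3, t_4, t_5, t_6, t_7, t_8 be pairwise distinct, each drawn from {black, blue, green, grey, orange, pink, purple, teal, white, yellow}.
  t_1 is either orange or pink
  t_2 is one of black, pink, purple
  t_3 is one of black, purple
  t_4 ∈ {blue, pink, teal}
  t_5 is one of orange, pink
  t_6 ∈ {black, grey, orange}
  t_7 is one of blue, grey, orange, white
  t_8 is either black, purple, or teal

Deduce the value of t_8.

Among the 8 variables, white fits only t_7 (and all 8 values in {black, blue, grey, orange, pink, purple, teal, white} must be used), so t_7 = white.
The 7 still-open variables together cover exactly {black, blue, grey, orange, pink, purple, teal} — 7 values for 7 variables — and blue appears only in t_4's list, so t_4 = blue.
The 6 still-open variables together cover exactly {black, grey, orange, pink, purple, teal} — 6 values for 6 variables — and grey appears only in t_6's list, so t_6 = grey.
Among the 5 still-open variables, teal fits only t_8 (and all 5 values in {black, orange, pink, purple, teal} must be used), so t_8 = teal.

teal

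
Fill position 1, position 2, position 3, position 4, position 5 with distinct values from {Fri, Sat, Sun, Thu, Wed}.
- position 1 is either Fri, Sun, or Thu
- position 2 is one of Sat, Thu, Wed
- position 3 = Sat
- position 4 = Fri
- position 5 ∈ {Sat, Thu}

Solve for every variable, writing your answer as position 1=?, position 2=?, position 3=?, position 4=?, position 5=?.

position 3 has just one choice, so position 3 = Sat. Strike Sat from position 2, position 5.
position 4's domain is down to {Fri}, so position 4 = Fri. So position 1 can't be Fri.
That leaves position 5 = Thu. Remove Thu from position 1, position 2.
position 1's domain is down to {Sun}, so position 1 = Sun.
position 2's domain is down to {Wed}, so position 2 = Wed.

position 1=Sun, position 2=Wed, position 3=Sat, position 4=Fri, position 5=Thu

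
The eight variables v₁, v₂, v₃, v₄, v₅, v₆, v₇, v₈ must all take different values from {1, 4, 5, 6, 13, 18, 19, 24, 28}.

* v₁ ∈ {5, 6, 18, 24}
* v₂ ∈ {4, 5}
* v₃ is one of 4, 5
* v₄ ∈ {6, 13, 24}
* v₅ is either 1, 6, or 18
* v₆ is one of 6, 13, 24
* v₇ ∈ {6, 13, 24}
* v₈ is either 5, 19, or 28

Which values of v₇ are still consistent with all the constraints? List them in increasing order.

The 2 variables v₂ and v₃ are confined to {4, 5}, which locks those values in; drop them from v₁, v₈.
The 3 variables v₄, v₆, v₇ are confined to {6, 13, 24}, which locks those values in; drop them from v₁, v₅.
That leaves v₁ = 18. Eliminate 18 elsewhere: v₅.
That leaves v₅ = 1.
No further eliminations apply; v₇ can still be any of 6, 13, 24.

6, 13, 24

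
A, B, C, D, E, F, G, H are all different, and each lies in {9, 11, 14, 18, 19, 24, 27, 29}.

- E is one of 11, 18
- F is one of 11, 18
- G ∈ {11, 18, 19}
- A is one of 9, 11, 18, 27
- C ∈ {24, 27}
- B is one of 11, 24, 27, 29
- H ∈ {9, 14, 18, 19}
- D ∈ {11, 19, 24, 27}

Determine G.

Among the 8 variables, 14 fits only H (and all 8 values in {9, 11, 14, 18, 19, 24, 27, 29} must be used), so H = 14.
The 7 still-open variables together cover exactly {9, 11, 18, 19, 24, 27, 29} — 7 values for 7 variables — and 9 appears only in A's list, so A = 9.
The 6 still-open variables draw from only 6 values {11, 18, 19, 24, 27, 29}, so each is used; only B can be 29, hence B = 29.
E and F between them cover only {11, 18} — a naked pair. Remove those values from D, G.
So G = 19.

19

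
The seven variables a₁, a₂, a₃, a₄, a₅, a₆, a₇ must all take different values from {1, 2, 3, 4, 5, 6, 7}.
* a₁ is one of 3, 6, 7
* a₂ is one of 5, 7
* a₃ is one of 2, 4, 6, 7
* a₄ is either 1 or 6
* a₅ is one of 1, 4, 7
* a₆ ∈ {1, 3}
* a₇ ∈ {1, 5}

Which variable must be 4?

Among the 7 variables, 2 fits only a₃ (and all 7 values in {1, 2, 3, 4, 5, 6, 7} must be used), so a₃ = 2.
The 6 still-open variables draw from only 6 values {1, 3, 4, 5, 6, 7}, so each is used; only a₅ can be 4, hence a₅ = 4.

a₅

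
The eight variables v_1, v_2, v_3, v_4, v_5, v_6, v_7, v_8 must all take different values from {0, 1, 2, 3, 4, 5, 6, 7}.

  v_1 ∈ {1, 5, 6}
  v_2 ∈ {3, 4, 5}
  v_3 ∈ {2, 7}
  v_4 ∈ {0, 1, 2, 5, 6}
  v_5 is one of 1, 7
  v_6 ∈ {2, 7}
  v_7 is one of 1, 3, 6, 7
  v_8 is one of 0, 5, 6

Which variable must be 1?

v_5

The 8 variables together cover exactly {0, 1, 2, 3, 4, 5, 6, 7} — 8 values for 8 variables — and 4 appears only in v_2's list, so v_2 = 4.
The 7 still-open variables together cover exactly {0, 1, 2, 3, 5, 6, 7} — 7 values for 7 variables — and 3 appears only in v_7's list, so v_7 = 3.
v_3 and v_6 between them cover only {2, 7} — a naked pair. Remove those values from v_4, v_5.
So 1 goes to v_5.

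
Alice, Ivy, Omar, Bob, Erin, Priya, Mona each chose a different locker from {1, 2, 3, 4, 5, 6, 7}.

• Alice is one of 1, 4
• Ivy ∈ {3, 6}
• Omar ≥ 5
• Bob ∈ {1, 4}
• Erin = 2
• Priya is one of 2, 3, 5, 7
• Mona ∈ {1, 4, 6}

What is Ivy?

Erin has just one choice, so Erin = 2. Remove 2 from Priya.
Alice and Bob share exactly the 2 values {1, 4}; by pigeonhole those values go to them, so strike 1, 4 from Mona.
Mona has just one choice, so Mona = 6. Strike 6 from Ivy, Omar.
So Ivy = 3.

3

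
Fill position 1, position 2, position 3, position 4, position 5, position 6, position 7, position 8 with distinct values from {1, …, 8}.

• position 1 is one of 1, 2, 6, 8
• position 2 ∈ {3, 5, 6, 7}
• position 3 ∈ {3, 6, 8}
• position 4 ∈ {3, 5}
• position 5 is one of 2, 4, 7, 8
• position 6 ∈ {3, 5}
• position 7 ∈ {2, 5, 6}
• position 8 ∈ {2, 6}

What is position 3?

The 8 variables draw from only 8 values {1, 2, 3, 4, 5, 6, 7, 8}, so each is used; only position 1 can be 1, hence position 1 = 1.
Among the 7 still-open variables, 4 fits only position 5 (and all 7 values in {2, 3, 4, 5, 6, 7, 8} must be used), so position 5 = 4.
The 6 still-open variables together cover exactly {2, 3, 5, 6, 7, 8} — 6 values for 6 variables — and 7 appears only in position 2's list, so position 2 = 7.
Among the 5 still-open variables, 8 fits only position 3 (and all 5 values in {2, 3, 5, 6, 8} must be used), so position 3 = 8.

8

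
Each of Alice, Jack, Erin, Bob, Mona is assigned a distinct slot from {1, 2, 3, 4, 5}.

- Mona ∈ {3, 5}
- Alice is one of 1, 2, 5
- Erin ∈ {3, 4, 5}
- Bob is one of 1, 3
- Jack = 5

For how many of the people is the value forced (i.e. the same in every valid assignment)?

Jack has just one choice, so Jack = 5. Remove 5 from Alice, Erin, Mona.
That leaves Mona = 3. Eliminate 3 elsewhere: Erin, Bob.
Erin must be 4 (only option left).
That leaves Bob = 1. So Alice can't be 1.
Alice has just one choice, so Alice = 2.
Every person is fixed: Alice=2, Jack=5, Erin=4, Bob=1, Mona=3. That makes 5.

5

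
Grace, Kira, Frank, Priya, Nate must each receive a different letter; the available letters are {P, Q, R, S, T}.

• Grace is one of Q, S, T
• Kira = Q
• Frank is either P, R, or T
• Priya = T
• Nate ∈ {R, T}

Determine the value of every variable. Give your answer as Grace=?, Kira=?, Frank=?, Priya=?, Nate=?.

Grace=S, Kira=Q, Frank=P, Priya=T, Nate=R

Kira has just one choice, so Kira = Q. Remove Q from Grace.
Priya's domain is down to {T}, so Priya = T. Strike T from Grace, Frank, Nate.
That leaves Nate = R. Remove R from Frank.
Grace has just one choice, so Grace = S.
Frank's domain is down to {P}, so Frank = P.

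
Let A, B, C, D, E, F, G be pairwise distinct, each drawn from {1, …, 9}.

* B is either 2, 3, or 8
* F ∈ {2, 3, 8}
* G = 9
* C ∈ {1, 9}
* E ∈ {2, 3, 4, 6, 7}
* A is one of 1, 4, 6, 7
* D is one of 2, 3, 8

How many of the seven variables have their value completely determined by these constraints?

2

G has just one choice, so G = 9. So C can't be 9.
C's domain is down to {1}, so C = 1. Remove 1 from A.
The 3 variables B, D, F are confined to {2, 3, 8}, which locks those values in; drop them from E.
Determined: C=1, G=9. The other variables each still have more than one consistent value. That makes 2.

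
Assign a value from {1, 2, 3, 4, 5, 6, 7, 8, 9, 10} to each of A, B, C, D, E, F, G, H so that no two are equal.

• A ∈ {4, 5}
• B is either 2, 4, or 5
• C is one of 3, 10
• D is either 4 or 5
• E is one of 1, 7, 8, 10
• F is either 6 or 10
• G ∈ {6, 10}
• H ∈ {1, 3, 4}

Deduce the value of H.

1

The 2 variables A and D are confined to {4, 5}, which locks those values in; drop them from B, H.
B's domain is down to {2}, so B = 2.
The 2 variables F and G are confined to {6, 10}, which locks those values in; drop them from C, E.
C has just one choice, so C = 3. Strike 3 from H.
So H = 1.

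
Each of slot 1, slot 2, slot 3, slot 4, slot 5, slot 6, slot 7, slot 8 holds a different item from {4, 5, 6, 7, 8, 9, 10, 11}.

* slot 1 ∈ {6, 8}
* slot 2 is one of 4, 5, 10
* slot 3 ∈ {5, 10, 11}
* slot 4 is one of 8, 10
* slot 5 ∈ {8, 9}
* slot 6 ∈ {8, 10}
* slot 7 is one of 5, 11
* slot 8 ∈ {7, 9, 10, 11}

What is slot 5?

The 8 variables draw from only 8 values {4, 5, 6, 7, 8, 9, 10, 11}, so each is used; only slot 2 can be 4, hence slot 2 = 4.
Among the 7 still-open variables, 6 fits only slot 1 (and all 7 values in {5, 6, 7, 8, 9, 10, 11} must be used), so slot 1 = 6.
The 6 still-open variables draw from only 6 values {5, 7, 8, 9, 10, 11}, so each is used; only slot 8 can be 7, hence slot 8 = 7.
The 5 still-open variables draw from only 5 values {5, 8, 9, 10, 11}, so each is used; only slot 5 can be 9, hence slot 5 = 9.

9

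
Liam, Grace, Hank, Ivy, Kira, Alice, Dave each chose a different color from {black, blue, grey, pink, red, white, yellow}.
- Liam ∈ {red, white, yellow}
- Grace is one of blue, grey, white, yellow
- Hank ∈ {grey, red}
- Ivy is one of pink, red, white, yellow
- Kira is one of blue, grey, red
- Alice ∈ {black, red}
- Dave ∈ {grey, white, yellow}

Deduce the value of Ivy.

pink

The 7 variables draw from only 7 values {black, blue, grey, pink, red, white, yellow}, so each is used; only Alice can be black, hence Alice = black.
Among the 6 still-open variables, pink fits only Ivy (and all 6 values in {blue, grey, pink, red, white, yellow} must be used), so Ivy = pink.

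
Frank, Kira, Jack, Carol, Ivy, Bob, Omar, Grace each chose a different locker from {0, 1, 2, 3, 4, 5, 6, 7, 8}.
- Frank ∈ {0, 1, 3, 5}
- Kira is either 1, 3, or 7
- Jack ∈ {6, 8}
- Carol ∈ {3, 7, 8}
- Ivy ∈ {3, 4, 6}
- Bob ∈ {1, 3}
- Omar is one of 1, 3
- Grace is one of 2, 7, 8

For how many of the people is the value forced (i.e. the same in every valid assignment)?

5

Bob and Omar share exactly the 2 values {1, 3}; by pigeonhole those values go to them, so strike 1, 3 from Frank, Kira, Carol, Ivy.
Kira must be 7 (only option left). Eliminate 7 elsewhere: Carol, Grace.
Carol's domain is down to {8}, so Carol = 8. So Jack, Grace can't be 8.
Grace must be 2 (only option left).
Jack has just one choice, so Jack = 6. Remove 6 from Ivy.
Ivy's domain is down to {4}, so Ivy = 4.
Determined: Kira=7, Jack=6, Carol=8, Ivy=4, Grace=2. The other people each still have more than one consistent value. That makes 5.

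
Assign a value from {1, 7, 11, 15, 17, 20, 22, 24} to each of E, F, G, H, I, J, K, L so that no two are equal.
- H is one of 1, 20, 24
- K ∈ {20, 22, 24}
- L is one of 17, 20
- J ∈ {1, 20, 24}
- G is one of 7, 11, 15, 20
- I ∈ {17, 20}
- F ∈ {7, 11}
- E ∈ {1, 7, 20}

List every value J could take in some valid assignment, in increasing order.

The 8 variables together cover exactly {1, 7, 11, 15, 17, 20, 22, 24} — 8 values for 8 variables — and 15 appears only in G's list, so G = 15.
The 7 still-open variables draw from only 7 values {1, 7, 11, 17, 20, 22, 24}, so each is used; only F can be 11, hence F = 11.
The 6 still-open variables draw from only 6 values {1, 7, 17, 20, 22, 24}, so each is used; only E can be 7, hence E = 7.
Among the 5 still-open variables, 22 fits only K (and all 5 values in {1, 17, 20, 22, 24} must be used), so K = 22.
I and L share exactly the 2 values {17, 20}; by pigeonhole those values go to them, so strike 17, 20 from H, J.
No further eliminations apply; J can still be any of 1, 24.

1, 24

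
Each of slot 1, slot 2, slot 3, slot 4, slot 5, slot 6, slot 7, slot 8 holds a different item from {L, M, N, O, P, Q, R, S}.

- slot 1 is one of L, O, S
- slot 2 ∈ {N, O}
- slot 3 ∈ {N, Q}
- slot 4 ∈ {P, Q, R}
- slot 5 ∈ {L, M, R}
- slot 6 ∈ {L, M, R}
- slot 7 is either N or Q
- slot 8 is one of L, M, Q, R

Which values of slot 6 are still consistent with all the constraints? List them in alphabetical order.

L, M, R

The 8 variables draw from only 8 values {L, M, N, O, P, Q, R, S}, so each is used; only slot 4 can be P, hence slot 4 = P.
The 7 still-open variables draw from only 7 values {L, M, N, O, Q, R, S}, so each is used; only slot 1 can be S, hence slot 1 = S.
The 6 still-open variables draw from only 6 values {L, M, N, O, Q, R}, so each is used; only slot 2 can be O, hence slot 2 = O.
The 2 variables slot 3 and slot 7 are confined to {N, Q}, which locks those values in; drop them from slot 8.
No further eliminations apply; slot 6 can still be any of L, M, R.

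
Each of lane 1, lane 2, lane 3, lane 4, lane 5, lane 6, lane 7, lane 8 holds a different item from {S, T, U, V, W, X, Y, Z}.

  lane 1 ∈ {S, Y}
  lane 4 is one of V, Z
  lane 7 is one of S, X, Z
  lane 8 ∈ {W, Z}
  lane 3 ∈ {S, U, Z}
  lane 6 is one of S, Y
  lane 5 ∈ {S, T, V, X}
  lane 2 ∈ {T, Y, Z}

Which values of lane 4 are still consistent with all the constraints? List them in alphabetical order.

V, Z

The 8 variables draw from only 8 values {S, T, U, V, W, X, Y, Z}, so each is used; only lane 3 can be U, hence lane 3 = U.
Among the 7 still-open variables, W fits only lane 8 (and all 7 values in {S, T, V, W, X, Y, Z} must be used), so lane 8 = W.
lane 1 and lane 6 share exactly the 2 values {S, Y}; by pigeonhole those values go to them, so strike S, Y from lane 2, lane 5, lane 7.
No further eliminations apply; lane 4 can still be any of V, Z.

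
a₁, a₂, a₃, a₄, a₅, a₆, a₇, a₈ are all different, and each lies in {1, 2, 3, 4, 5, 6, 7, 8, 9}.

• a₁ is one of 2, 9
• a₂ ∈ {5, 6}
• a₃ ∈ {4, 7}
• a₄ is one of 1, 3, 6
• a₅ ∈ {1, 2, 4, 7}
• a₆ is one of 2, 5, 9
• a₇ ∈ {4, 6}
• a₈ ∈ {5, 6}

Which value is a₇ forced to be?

The 8 variables together cover exactly {1, 2, 3, 4, 5, 6, 7, 9} — 8 values for 8 variables — and 3 appears only in a₄'s list, so a₄ = 3.
The 7 still-open variables together cover exactly {1, 2, 4, 5, 6, 7, 9} — 7 values for 7 variables — and 1 appears only in a₅'s list, so a₅ = 1.
The 6 still-open variables draw from only 6 values {2, 4, 5, 6, 7, 9}, so each is used; only a₃ can be 7, hence a₃ = 7.
Among the 5 still-open variables, 4 fits only a₇ (and all 5 values in {2, 4, 5, 6, 9} must be used), so a₇ = 4.

4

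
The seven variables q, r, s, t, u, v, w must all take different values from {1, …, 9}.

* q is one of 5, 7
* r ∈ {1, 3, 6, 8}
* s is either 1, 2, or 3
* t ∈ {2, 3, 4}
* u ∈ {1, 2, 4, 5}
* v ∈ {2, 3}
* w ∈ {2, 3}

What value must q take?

7

v and w between them cover only {2, 3} — a naked pair. Remove those values from r, s, t, u.
s must be 1 (only option left). Remove 1 from r, u.
That leaves t = 4. Remove 4 from u.
u's domain is down to {5}, so u = 5. Strike 5 from q.
So q = 7.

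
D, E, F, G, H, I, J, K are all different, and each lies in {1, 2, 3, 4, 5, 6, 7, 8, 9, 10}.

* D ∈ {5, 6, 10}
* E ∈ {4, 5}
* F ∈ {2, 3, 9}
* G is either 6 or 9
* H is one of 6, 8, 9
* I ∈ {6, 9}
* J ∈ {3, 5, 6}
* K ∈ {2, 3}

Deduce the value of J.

5

Among the 8 variables, 4 fits only E (and all 8 values in {2, 3, 4, 5, 6, 8, 9, 10} must be used), so E = 4.
The 7 still-open variables together cover exactly {2, 3, 5, 6, 8, 9, 10} — 7 values for 7 variables — and 8 appears only in H's list, so H = 8.
The 6 still-open variables together cover exactly {2, 3, 5, 6, 9, 10} — 6 values for 6 variables — and 10 appears only in D's list, so D = 10.
The 5 still-open variables together cover exactly {2, 3, 5, 6, 9} — 5 values for 5 variables — and 5 appears only in J's list, so J = 5.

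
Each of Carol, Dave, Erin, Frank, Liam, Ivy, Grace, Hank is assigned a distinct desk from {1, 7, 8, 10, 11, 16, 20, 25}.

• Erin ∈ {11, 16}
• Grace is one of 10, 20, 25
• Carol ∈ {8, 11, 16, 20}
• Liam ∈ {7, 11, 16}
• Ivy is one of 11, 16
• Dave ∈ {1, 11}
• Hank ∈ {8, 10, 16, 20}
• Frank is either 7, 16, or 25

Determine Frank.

25

The 8 variables together cover exactly {1, 7, 8, 10, 11, 16, 20, 25} — 8 values for 8 variables — and 1 appears only in Dave's list, so Dave = 1.
Erin and Ivy between them cover only {11, 16} — a naked pair. Remove those values from Carol, Frank, Liam, Hank.
Liam has just one choice, so Liam = 7. Strike 7 from Frank.
So Frank = 25.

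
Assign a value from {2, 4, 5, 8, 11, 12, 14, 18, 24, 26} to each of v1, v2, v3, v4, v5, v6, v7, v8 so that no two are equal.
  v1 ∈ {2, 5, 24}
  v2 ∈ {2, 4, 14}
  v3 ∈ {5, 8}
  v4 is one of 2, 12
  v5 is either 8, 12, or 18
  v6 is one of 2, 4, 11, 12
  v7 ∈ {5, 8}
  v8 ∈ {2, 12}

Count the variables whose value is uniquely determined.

2

v3 and v7 share exactly the 2 values {5, 8}; by pigeonhole those values go to them, so strike 5, 8 from v1, v5.
v4 and v8 between them cover only {2, 12} — a naked pair. Remove those values from v1, v2, v5, v6.
v1 has just one choice, so v1 = 24.
v5 must be 18 (only option left).
Determined: v1=24, v5=18. The other variables each still have more than one consistent value. That makes 2.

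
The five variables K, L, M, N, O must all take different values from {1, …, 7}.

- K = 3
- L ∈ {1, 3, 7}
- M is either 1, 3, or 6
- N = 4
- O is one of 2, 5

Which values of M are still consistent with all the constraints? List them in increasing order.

K's domain is down to {3}, so K = 3. Eliminate 3 elsewhere: L, M.
N has just one choice, so N = 4.
No further eliminations apply; M can still be any of 1, 6.

1, 6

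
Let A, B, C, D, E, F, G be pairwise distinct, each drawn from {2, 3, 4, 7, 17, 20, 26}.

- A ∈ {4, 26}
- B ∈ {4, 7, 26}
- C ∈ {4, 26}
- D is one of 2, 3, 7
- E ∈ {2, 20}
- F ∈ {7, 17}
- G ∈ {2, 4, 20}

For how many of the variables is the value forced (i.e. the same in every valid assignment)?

3

The 7 variables draw from only 7 values {2, 3, 4, 7, 17, 20, 26}, so each is used; only D can be 3, hence D = 3.
The 6 still-open variables draw from only 6 values {2, 4, 7, 17, 20, 26}, so each is used; only F can be 17, hence F = 17.
The 5 still-open variables draw from only 5 values {2, 4, 7, 20, 26}, so each is used; only B can be 7, hence B = 7.
The 2 variables A and C are confined to {4, 26}, which locks those values in; drop them from G.
Determined: B=7, D=3, F=17. The other variables each still have more than one consistent value. That makes 3.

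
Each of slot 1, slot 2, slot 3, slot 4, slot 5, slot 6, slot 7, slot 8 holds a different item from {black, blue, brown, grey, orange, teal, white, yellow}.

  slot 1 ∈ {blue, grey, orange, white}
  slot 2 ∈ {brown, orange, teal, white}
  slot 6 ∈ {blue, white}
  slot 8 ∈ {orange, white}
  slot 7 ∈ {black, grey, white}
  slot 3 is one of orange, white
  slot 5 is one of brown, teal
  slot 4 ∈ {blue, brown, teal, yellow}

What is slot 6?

blue

The 8 variables draw from only 8 values {black, blue, brown, grey, orange, teal, white, yellow}, so each is used; only slot 7 can be black, hence slot 7 = black.
The 7 still-open variables draw from only 7 values {blue, brown, grey, orange, teal, white, yellow}, so each is used; only slot 1 can be grey, hence slot 1 = grey.
The 6 still-open variables draw from only 6 values {blue, brown, orange, teal, white, yellow}, so each is used; only slot 4 can be yellow, hence slot 4 = yellow.
The 5 still-open variables draw from only 5 values {blue, brown, orange, teal, white}, so each is used; only slot 6 can be blue, hence slot 6 = blue.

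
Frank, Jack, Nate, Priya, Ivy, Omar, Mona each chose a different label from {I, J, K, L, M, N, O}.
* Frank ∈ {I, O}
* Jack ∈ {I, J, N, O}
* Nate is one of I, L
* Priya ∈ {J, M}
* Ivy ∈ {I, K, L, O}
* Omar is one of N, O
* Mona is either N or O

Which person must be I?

The 7 variables together cover exactly {I, J, K, L, M, N, O} — 7 values for 7 variables — and K appears only in Ivy's list, so Ivy = K.
The 6 still-open variables together cover exactly {I, J, L, M, N, O} — 6 values for 6 variables — and L appears only in Nate's list, so Nate = L.
The 5 still-open variables together cover exactly {I, J, M, N, O} — 5 values for 5 variables — and M appears only in Priya's list, so Priya = M.
Among the 4 still-open variables, J fits only Jack (and all 4 values in {I, J, N, O} must be used), so Jack = J.
The 3 still-open variables draw from only 3 values {I, N, O}, so each is used; only Frank can be I, hence Frank = I.

Frank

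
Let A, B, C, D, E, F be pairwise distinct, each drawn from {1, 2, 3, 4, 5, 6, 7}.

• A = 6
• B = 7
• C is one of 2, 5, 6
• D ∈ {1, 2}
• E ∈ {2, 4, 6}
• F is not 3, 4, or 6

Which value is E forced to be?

A must be 6 (only option left). So C, E can't be 6.
B has just one choice, so B = 7. Strike 7 from F.
Among the 4 still-open variables, 4 fits only E (and all 4 values in {1, 2, 4, 5} must be used), so E = 4.

4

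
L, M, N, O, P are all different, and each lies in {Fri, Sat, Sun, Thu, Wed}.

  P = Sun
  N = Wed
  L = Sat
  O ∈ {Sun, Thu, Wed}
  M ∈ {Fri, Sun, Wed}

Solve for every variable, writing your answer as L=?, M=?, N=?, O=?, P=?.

L has just one choice, so L = Sat.
That leaves N = Wed. Strike Wed from M, O.
P must be Sun (only option left). Strike Sun from M, O.
M's domain is down to {Fri}, so M = Fri.
That leaves O = Thu.

L=Sat, M=Fri, N=Wed, O=Thu, P=Sun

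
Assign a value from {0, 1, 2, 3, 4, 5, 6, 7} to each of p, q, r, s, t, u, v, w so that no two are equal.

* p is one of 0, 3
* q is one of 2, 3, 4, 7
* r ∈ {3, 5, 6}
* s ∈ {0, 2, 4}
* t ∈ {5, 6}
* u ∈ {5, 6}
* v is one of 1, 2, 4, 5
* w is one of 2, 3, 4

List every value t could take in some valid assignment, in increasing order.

The 8 variables draw from only 8 values {0, 1, 2, 3, 4, 5, 6, 7}, so each is used; only v can be 1, hence v = 1.
The 7 still-open variables draw from only 7 values {0, 2, 3, 4, 5, 6, 7}, so each is used; only q can be 7, hence q = 7.
t and u between them cover only {5, 6} — a naked pair. Remove those values from r.
That leaves r = 3. So p, w can't be 3.
That leaves p = 0. Eliminate 0 elsewhere: s.
No further eliminations apply; t can still be any of 5, 6.

5, 6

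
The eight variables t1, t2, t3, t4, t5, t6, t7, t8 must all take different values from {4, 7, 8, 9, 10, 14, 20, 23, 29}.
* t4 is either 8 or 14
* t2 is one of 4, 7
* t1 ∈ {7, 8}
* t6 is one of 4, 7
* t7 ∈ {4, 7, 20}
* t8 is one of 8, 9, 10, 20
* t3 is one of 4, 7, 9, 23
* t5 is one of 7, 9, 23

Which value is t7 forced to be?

20

The 8 variables together cover exactly {4, 7, 8, 9, 10, 14, 20, 23} — 8 values for 8 variables — and 10 appears only in t8's list, so t8 = 10.
Among the 7 still-open variables, 14 fits only t4 (and all 7 values in {4, 7, 8, 9, 14, 20, 23} must be used), so t4 = 14.
Among the 6 still-open variables, 8 fits only t1 (and all 6 values in {4, 7, 8, 9, 20, 23} must be used), so t1 = 8.
The 5 still-open variables draw from only 5 values {4, 7, 9, 20, 23}, so each is used; only t7 can be 20, hence t7 = 20.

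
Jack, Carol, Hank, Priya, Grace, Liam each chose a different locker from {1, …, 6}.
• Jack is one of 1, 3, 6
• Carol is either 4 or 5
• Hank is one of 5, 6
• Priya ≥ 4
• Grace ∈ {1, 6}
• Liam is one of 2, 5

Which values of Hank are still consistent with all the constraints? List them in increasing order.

5, 6

Among the 6 variables, 2 fits only Liam (and all 6 values in {1, 2, 3, 4, 5, 6} must be used), so Liam = 2.
The 5 still-open variables draw from only 5 values {1, 3, 4, 5, 6}, so each is used; only Jack can be 3, hence Jack = 3.
The 4 still-open variables together cover exactly {1, 4, 5, 6} — 4 values for 4 variables — and 1 appears only in Grace's list, so Grace = 1.
No further eliminations apply; Hank can still be any of 5, 6.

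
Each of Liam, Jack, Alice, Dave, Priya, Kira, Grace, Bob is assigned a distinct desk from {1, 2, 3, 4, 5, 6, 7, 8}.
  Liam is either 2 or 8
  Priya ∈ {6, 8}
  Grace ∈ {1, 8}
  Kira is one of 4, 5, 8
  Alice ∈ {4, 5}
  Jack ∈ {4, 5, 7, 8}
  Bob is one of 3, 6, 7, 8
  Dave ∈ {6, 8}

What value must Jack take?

Among the 8 variables, 1 fits only Grace (and all 8 values in {1, 2, 3, 4, 5, 6, 7, 8} must be used), so Grace = 1.
The 7 still-open variables draw from only 7 values {2, 3, 4, 5, 6, 7, 8}, so each is used; only Liam can be 2, hence Liam = 2.
The 6 still-open variables draw from only 6 values {3, 4, 5, 6, 7, 8}, so each is used; only Bob can be 3, hence Bob = 3.
The 5 still-open variables draw from only 5 values {4, 5, 6, 7, 8}, so each is used; only Jack can be 7, hence Jack = 7.

7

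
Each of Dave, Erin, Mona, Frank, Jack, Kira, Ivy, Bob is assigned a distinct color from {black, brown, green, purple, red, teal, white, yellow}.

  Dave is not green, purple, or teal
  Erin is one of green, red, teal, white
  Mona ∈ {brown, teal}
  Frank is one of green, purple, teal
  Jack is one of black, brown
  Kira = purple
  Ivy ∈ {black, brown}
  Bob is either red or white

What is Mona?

Kira has just one choice, so Kira = purple. Eliminate purple elsewhere: Frank.
The 7 still-open variables together cover exactly {black, brown, green, red, teal, white, yellow} — 7 values for 7 variables — and yellow appears only in Dave's list, so Dave = yellow.
Jack and Ivy between them cover only {black, brown} — a naked pair. Remove those values from Mona.
So Mona = teal.

teal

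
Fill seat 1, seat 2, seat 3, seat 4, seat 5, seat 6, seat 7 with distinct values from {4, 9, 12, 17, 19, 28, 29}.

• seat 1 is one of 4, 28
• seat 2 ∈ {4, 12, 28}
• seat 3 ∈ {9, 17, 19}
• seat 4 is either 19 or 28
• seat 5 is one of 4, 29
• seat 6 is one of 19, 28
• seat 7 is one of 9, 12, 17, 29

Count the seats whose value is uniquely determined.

seat 4 and seat 6 share exactly the 2 values {19, 28}; by pigeonhole those values go to them, so strike 19, 28 from seat 1, seat 2, seat 3.
seat 1 must be 4 (only option left). Remove 4 from seat 2, seat 5.
seat 2 must be 12 (only option left). Eliminate 12 elsewhere: seat 7.
seat 5's domain is down to {29}, so seat 5 = 29. Remove 29 from seat 7.
Determined: seat 1=4, seat 2=12, seat 5=29. The other seats each still have more than one consistent value. That makes 3.

3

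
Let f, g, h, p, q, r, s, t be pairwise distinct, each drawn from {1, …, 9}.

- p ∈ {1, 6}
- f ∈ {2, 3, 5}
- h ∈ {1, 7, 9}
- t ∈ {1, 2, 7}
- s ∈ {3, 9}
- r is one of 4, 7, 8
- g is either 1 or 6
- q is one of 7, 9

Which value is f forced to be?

5

g and p between them cover only {1, 6} — a naked pair. Remove those values from h, t.
The 2 variables h and q are confined to {7, 9}, which locks those values in; drop them from r, s, t.
s has just one choice, so s = 3. Eliminate 3 elsewhere: f.
t has just one choice, so t = 2. So f can't be 2.
So f = 5.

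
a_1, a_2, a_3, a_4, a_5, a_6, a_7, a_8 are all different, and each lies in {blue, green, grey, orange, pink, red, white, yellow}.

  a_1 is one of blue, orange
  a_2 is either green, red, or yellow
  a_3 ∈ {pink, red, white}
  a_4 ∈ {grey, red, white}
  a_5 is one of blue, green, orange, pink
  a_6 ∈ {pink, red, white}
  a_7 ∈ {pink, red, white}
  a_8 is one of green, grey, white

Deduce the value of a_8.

The 8 variables together cover exactly {blue, green, grey, orange, pink, red, white, yellow} — 8 values for 8 variables — and yellow appears only in a_2's list, so a_2 = yellow.
a_3, a_6, a_7 between them cover only {pink, red, white} — a naked triple. Remove those values from a_4, a_5, a_8.
That leaves a_4 = grey. Strike grey from a_8.
So a_8 = green.

green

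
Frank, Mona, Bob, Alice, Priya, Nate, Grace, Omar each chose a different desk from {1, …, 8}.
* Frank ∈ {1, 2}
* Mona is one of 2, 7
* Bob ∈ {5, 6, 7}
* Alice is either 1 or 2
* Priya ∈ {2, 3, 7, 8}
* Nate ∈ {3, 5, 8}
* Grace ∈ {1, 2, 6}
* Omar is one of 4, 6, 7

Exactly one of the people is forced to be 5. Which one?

The 8 variables draw from only 8 values {1, 2, 3, 4, 5, 6, 7, 8}, so each is used; only Omar can be 4, hence Omar = 4.
The 2 variables Frank and Alice are confined to {1, 2}, which locks those values in; drop them from Mona, Priya, Grace.
Mona must be 7 (only option left). So Bob, Priya can't be 7.
Grace must be 6 (only option left). Strike 6 from Bob.
So 5 goes to Bob.

Bob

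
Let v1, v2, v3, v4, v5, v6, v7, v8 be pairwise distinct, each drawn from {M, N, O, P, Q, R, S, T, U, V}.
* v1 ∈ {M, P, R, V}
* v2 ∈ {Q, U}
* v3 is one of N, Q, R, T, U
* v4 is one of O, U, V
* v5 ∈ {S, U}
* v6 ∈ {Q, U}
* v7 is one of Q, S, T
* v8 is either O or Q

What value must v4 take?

V

v2 and v6 share exactly the 2 values {Q, U}; by pigeonhole those values go to them, so strike Q, U from v3, v4, v5, v7, v8.
v5 must be S (only option left). So v7 can't be S.
v7 has just one choice, so v7 = T. So v3 can't be T.
That leaves v8 = O. Strike O from v4.
So v4 = V.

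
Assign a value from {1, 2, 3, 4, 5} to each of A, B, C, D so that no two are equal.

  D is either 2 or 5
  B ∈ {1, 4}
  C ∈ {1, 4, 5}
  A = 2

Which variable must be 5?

A has just one choice, so A = 2. Eliminate 2 elsewhere: D.
So 5 goes to D.

D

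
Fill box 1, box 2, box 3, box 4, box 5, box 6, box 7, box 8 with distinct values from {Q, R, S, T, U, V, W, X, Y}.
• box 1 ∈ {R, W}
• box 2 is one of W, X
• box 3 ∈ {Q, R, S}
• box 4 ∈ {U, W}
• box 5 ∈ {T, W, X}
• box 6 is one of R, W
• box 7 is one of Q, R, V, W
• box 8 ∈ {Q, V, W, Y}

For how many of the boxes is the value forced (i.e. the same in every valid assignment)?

box 1 and box 6 share exactly the 2 values {R, W}; by pigeonhole those values go to them, so strike R, W from box 2, box 3, box 4, box 5, box 7, box 8.
box 2 has just one choice, so box 2 = X. Eliminate X elsewhere: box 5.
box 4 must be U (only option left).
That leaves box 5 = T.
Determined: box 2=X, box 4=U, box 5=T. The other boxes each still have more than one consistent value. That makes 3.

3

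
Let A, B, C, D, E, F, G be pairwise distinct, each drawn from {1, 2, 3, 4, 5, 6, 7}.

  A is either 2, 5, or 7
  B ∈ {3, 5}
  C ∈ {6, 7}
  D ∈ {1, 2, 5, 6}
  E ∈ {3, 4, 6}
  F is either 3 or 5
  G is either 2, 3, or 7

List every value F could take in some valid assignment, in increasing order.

3, 5

The 7 variables together cover exactly {1, 2, 3, 4, 5, 6, 7} — 7 values for 7 variables — and 1 appears only in D's list, so D = 1.
The 6 still-open variables together cover exactly {2, 3, 4, 5, 6, 7} — 6 values for 6 variables — and 4 appears only in E's list, so E = 4.
Among the 5 still-open variables, 6 fits only C (and all 5 values in {2, 3, 5, 6, 7} must be used), so C = 6.
The 2 variables B and F are confined to {3, 5}, which locks those values in; drop them from A, G.
No further eliminations apply; F can still be any of 3, 5.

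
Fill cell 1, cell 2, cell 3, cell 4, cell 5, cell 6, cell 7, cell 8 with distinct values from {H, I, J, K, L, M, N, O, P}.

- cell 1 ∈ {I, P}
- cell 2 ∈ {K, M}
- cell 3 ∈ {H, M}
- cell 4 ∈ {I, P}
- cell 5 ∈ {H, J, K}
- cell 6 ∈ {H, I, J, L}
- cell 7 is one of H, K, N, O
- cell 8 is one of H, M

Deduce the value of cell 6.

The 2 variables cell 1 and cell 4 are confined to {I, P}, which locks those values in; drop them from cell 6.
The 2 variables cell 3 and cell 8 are confined to {H, M}, which locks those values in; drop them from cell 2, cell 5, cell 6, cell 7.
That leaves cell 2 = K. Strike K from cell 5, cell 7.
That leaves cell 5 = J. Remove J from cell 6.
So cell 6 = L.

L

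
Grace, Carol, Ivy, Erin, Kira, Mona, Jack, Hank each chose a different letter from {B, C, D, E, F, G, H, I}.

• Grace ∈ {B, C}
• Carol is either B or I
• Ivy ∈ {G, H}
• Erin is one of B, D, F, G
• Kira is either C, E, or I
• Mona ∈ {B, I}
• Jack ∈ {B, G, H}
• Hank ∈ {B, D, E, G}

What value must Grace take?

The 8 variables together cover exactly {B, C, D, E, F, G, H, I} — 8 values for 8 variables — and F appears only in Erin's list, so Erin = F.
The 7 still-open variables together cover exactly {B, C, D, E, G, H, I} — 7 values for 7 variables — and D appears only in Hank's list, so Hank = D.
Among the 6 still-open variables, E fits only Kira (and all 6 values in {B, C, E, G, H, I} must be used), so Kira = E.
Among the 5 still-open variables, C fits only Grace (and all 5 values in {B, C, G, H, I} must be used), so Grace = C.

C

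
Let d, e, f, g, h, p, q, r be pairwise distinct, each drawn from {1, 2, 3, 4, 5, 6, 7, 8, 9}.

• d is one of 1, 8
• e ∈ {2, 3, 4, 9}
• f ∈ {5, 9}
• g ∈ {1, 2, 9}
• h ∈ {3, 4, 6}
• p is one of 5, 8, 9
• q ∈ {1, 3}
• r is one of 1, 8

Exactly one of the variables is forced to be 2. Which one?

The 8 variables draw from only 8 values {1, 2, 3, 4, 5, 6, 8, 9}, so each is used; only h can be 6, hence h = 6.
Among the 7 still-open variables, 4 fits only e (and all 7 values in {1, 2, 3, 4, 5, 8, 9} must be used), so e = 4.
The 6 still-open variables together cover exactly {1, 2, 3, 5, 8, 9} — 6 values for 6 variables — and 2 appears only in g's list, so g = 2.

g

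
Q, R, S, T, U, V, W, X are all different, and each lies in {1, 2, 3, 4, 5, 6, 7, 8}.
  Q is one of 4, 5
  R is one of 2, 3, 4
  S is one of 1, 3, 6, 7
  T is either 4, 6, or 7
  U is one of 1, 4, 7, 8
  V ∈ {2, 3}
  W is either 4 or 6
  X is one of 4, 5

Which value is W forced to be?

Among the 8 variables, 8 fits only U (and all 8 values in {1, 2, 3, 4, 5, 6, 7, 8} must be used), so U = 8.
The 7 still-open variables draw from only 7 values {1, 2, 3, 4, 5, 6, 7}, so each is used; only S can be 1, hence S = 1.
Among the 6 still-open variables, 7 fits only T (and all 6 values in {2, 3, 4, 5, 6, 7} must be used), so T = 7.
The 5 still-open variables together cover exactly {2, 3, 4, 5, 6} — 5 values for 5 variables — and 6 appears only in W's list, so W = 6.

6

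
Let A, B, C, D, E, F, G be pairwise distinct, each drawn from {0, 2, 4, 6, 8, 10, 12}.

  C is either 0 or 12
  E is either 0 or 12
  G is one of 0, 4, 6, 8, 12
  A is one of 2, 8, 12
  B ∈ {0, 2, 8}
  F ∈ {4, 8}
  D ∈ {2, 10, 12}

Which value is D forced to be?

Among the 7 variables, 6 fits only G (and all 7 values in {0, 2, 4, 6, 8, 10, 12} must be used), so G = 6.
The 6 still-open variables together cover exactly {0, 2, 4, 8, 10, 12} — 6 values for 6 variables — and 4 appears only in F's list, so F = 4.
The 5 still-open variables together cover exactly {0, 2, 8, 10, 12} — 5 values for 5 variables — and 10 appears only in D's list, so D = 10.

10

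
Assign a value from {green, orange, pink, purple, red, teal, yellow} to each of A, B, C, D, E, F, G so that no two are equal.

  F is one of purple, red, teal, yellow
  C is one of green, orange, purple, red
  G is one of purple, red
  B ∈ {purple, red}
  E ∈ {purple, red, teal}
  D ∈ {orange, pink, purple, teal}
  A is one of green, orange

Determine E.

teal

Among the 7 variables, pink fits only D (and all 7 values in {green, orange, pink, purple, red, teal, yellow} must be used), so D = pink.
The 6 still-open variables draw from only 6 values {green, orange, purple, red, teal, yellow}, so each is used; only F can be yellow, hence F = yellow.
The 5 still-open variables together cover exactly {green, orange, purple, red, teal} — 5 values for 5 variables — and teal appears only in E's list, so E = teal.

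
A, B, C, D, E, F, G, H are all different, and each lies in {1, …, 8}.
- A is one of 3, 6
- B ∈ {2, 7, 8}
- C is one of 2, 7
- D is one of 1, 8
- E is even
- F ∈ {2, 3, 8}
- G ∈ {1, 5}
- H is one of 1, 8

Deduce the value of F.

Among the 8 variables, 4 fits only E (and all 8 values in {1, 2, 3, 4, 5, 6, 7, 8} must be used), so E = 4.
The 7 still-open variables together cover exactly {1, 2, 3, 5, 6, 7, 8} — 7 values for 7 variables — and 5 appears only in G's list, so G = 5.
The 6 still-open variables together cover exactly {1, 2, 3, 6, 7, 8} — 6 values for 6 variables — and 6 appears only in A's list, so A = 6.
Among the 5 still-open variables, 3 fits only F (and all 5 values in {1, 2, 3, 7, 8} must be used), so F = 3.

3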